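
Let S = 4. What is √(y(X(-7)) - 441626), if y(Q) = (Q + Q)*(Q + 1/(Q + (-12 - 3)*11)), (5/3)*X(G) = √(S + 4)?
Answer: √(-3036139150 + 22080912*√2)/(5*√(275 - 2*√2)) ≈ 664.54*I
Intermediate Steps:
X(G) = 6*√2/5 (X(G) = 3*√(4 + 4)/5 = 3*√8/5 = 3*(2*√2)/5 = 6*√2/5)
y(Q) = 2*Q*(Q + 1/(-165 + Q)) (y(Q) = (2*Q)*(Q + 1/(Q - 15*11)) = (2*Q)*(Q + 1/(Q - 165)) = (2*Q)*(Q + 1/(-165 + Q)) = 2*Q*(Q + 1/(-165 + Q)))
√(y(X(-7)) - 441626) = √(2*(6*√2/5)*(1 + (6*√2/5)² - 198*√2)/(-165 + 6*√2/5) - 441626) = √(2*(6*√2/5)*(1 + 72/25 - 198*√2)/(-165 + 6*√2/5) - 441626) = √(2*(6*√2/5)*(97/25 - 198*√2)/(-165 + 6*√2/5) - 441626) = √(12*√2*(97/25 - 198*√2)/(5*(-165 + 6*√2/5)) - 441626) = √(-441626 + 12*√2*(97/25 - 198*√2)/(5*(-165 + 6*√2/5)))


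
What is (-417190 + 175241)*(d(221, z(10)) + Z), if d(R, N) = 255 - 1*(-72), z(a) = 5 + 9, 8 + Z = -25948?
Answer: 6200910921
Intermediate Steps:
Z = -25956 (Z = -8 - 25948 = -25956)
z(a) = 14
d(R, N) = 327 (d(R, N) = 255 + 72 = 327)
(-417190 + 175241)*(d(221, z(10)) + Z) = (-417190 + 175241)*(327 - 25956) = -241949*(-25629) = 6200910921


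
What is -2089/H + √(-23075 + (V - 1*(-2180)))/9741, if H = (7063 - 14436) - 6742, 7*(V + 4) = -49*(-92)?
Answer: 2089/14115 + I*√20255/9741 ≈ 0.148 + 0.01461*I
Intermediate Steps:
V = 640 (V = -4 + (-49*(-92))/7 = -4 + (⅐)*4508 = -4 + 644 = 640)
H = -14115 (H = -7373 - 6742 = -14115)
-2089/H + √(-23075 + (V - 1*(-2180)))/9741 = -2089/(-14115) + √(-23075 + (640 - 1*(-2180)))/9741 = -2089*(-1/14115) + √(-23075 + (640 + 2180))*(1/9741) = 2089/14115 + √(-23075 + 2820)*(1/9741) = 2089/14115 + √(-20255)*(1/9741) = 2089/14115 + (I*√20255)*(1/9741) = 2089/14115 + I*√20255/9741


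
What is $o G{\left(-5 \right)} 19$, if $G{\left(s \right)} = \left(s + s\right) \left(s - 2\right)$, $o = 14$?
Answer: $18620$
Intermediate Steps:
$G{\left(s \right)} = 2 s \left(-2 + s\right)$
$o G{\left(-5 \right)} 19 = 14 \cdot 2 \left(-5\right) \left(-2 - 5\right) 19 = 14 \cdot 2 \left(-5\right) \left(-7\right) 19 = 14 \cdot 70 \cdot 19 = 980 \cdot 19 = 18620$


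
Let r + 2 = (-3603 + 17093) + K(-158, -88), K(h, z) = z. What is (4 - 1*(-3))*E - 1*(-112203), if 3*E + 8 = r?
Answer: 143451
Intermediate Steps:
r = 13400 (r = -2 + ((-3603 + 17093) - 88) = -2 + (13490 - 88) = -2 + 13402 = 13400)
E = 4464 (E = -8/3 + (⅓)*13400 = -8/3 + 13400/3 = 4464)
(4 - 1*(-3))*E - 1*(-112203) = (4 - 1*(-3))*4464 - 1*(-112203) = (4 + 3)*4464 + 112203 = 7*4464 + 112203 = 31248 + 112203 = 143451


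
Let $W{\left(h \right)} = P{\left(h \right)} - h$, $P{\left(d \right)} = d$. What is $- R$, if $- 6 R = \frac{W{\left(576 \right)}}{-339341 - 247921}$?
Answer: $0$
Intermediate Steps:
$W{\left(h \right)} = 0$ ($W{\left(h \right)} = h - h = 0$)
$R = 0$ ($R = - \frac{0 \frac{1}{-339341 - 247921}}{6} = - \frac{0 \frac{1}{-587262}}{6} = - \frac{0 \left(- \frac{1}{587262}\right)}{6} = \left(- \frac{1}{6}\right) 0 = 0$)
$- R = \left(-1\right) 0 = 0$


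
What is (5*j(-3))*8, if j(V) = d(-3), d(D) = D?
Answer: -120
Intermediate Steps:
j(V) = -3
(5*j(-3))*8 = (5*(-3))*8 = -15*8 = -120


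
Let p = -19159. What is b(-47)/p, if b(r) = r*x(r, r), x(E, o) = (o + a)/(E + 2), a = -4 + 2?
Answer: 47/17595 ≈ 0.0026712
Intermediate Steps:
a = -2
x(E, o) = (-2 + o)/(2 + E) (x(E, o) = (o - 2)/(E + 2) = (-2 + o)/(2 + E))
b(r) = r*(-2 + r)/(2 + r) (b(r) = r*((-2 + r)/(2 + r)) = r*(-2 + r)/(2 + r))
b(-47)/p = -47*(-2 - 47)/(2 - 47)/(-19159) = -47*(-49)/(-45)*(-1/19159) = -47*(-1/45)*(-49)*(-1/19159) = -2303/45*(-1/19159) = 47/17595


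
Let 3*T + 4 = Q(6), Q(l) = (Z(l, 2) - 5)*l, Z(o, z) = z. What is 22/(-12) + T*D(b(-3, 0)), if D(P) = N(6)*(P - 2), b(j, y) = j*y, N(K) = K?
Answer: 517/6 ≈ 86.167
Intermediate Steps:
Q(l) = -3*l (Q(l) = (2 - 5)*l = -3*l)
T = -22/3 (T = -4/3 + (-3*6)/3 = -4/3 + (⅓)*(-18) = -4/3 - 6 = -22/3 ≈ -7.3333)
D(P) = -12 + 6*P (D(P) = 6*(P - 2) = 6*(-2 + P) = -12 + 6*P)
22/(-12) + T*D(b(-3, 0)) = 22/(-12) - 22*(-12 + 6*(-3*0))/3 = 22*(-1/12) - 22*(-12 + 6*0)/3 = -11/6 - 22*(-12 + 0)/3 = -11/6 - 22/3*(-12) = -11/6 + 88 = 517/6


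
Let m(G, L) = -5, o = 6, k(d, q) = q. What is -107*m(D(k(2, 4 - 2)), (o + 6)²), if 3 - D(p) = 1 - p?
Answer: 535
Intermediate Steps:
D(p) = 2 + p (D(p) = 3 - (1 - p) = 3 + (-1 + p) = 2 + p)
-107*m(D(k(2, 4 - 2)), (o + 6)²) = -107*(-5) = 535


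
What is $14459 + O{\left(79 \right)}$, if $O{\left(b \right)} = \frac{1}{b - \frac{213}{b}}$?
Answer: $\frac{87158931}{6028} \approx 14459.0$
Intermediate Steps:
$14459 + O{\left(79 \right)} = 14459 + \frac{79}{-213 + 79^{2}} = 14459 + \frac{79}{-213 + 6241} = 14459 + \frac{79}{6028} = \frac{87158931}{6028}$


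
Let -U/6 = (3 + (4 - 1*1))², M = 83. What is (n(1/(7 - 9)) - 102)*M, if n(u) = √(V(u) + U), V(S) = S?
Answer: -8466 + 83*I*√866/2 ≈ -8466.0 + 1221.3*I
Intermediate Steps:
U = -216 (U = -6*(3 + (4 - 1*1))² = -6*(3 + (4 - 1))² = -6*(3 + 3)² = -6*6² = -6*36 = -216)
n(u) = √(-216 + u) (n(u) = √(u - 216) = √(-216 + u))
(n(1/(7 - 9)) - 102)*M = (√(-216 + 1/(7 - 9)) - 102)*83 = (√(-216 + 1/(-2)) - 102)*83 = (√(-216 - ½) - 102)*83 = (√(-433/2) - 102)*83 = (I*√866/2 - 102)*83 = (-102 + I*√866/2)*83 = -8466 + 83*I*√866/2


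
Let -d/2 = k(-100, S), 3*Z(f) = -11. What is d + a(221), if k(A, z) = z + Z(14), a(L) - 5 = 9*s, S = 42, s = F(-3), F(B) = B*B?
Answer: 28/3 ≈ 9.3333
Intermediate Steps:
F(B) = B²
Z(f) = -11/3 (Z(f) = (⅓)*(-11) = -11/3)
s = 9 (s = (-3)² = 9)
a(L) = 86 (a(L) = 5 + 9*9 = 5 + 81 = 86)
k(A, z) = -11/3 + z (k(A, z) = z - 11/3 = -11/3 + z)
d = -230/3 (d = -2*(-11/3 + 42) = -2*115/3 = -230/3 ≈ -76.667)
d + a(221) = -230/3 + 86 = 28/3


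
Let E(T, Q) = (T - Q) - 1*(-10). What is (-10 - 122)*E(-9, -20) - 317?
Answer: -3089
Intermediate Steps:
E(T, Q) = 10 + T - Q (E(T, Q) = (T - Q) + 10 = 10 + T - Q)
(-10 - 122)*E(-9, -20) - 317 = (-10 - 122)*(10 - 9 - 1*(-20)) - 317 = -132*(10 - 9 + 20) - 317 = -132*21 - 317 = -2772 - 317 = -3089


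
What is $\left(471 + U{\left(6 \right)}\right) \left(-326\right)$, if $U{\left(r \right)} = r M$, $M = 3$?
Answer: $-159414$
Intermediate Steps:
$U{\left(r \right)} = 3 r$ ($U{\left(r \right)} = r 3 = 3 r$)
$\left(471 + U{\left(6 \right)}\right) \left(-326\right) = \left(471 + 3 \cdot 6\right) \left(-326\right) = \left(471 + 18\right) \left(-326\right) = 489 \left(-326\right) = -159414$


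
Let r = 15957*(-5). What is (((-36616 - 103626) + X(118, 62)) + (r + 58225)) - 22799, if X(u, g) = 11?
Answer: -184590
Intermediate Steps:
r = -79785
(((-36616 - 103626) + X(118, 62)) + (r + 58225)) - 22799 = (((-36616 - 103626) + 11) + (-79785 + 58225)) - 22799 = ((-140242 + 11) - 21560) - 22799 = (-140231 - 21560) - 22799 = -161791 - 22799 = -184590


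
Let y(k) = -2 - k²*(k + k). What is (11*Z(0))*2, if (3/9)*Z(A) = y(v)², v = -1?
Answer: 0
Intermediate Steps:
y(k) = -2 - 2*k³ (y(k) = -2 - k²*2*k = -2 - 2*k³)
Z(A) = 0 (Z(A) = 3*(-2 - 2*(-1)³)² = 3*(-2 - 2*(-1))² = 3*(-2 + 2)² = 3*0² = 3*0 = 0)
(11*Z(0))*2 = (11*0)*2 = 0*2 = 0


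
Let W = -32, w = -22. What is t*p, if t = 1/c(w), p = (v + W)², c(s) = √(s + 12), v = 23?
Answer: -81*I*√10/10 ≈ -25.614*I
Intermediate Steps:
c(s) = √(12 + s)
p = 81 (p = (23 - 32)² = (-9)² = 81)
t = -I*√10/10 (t = 1/(√(12 - 22)) = 1/(√(-10)) = 1/(I*√10) = -I*√10/10 ≈ -0.31623*I)
t*p = -I*√10/10*81 = -81*I*√10/10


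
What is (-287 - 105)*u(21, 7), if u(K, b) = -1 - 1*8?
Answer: 3528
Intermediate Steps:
u(K, b) = -9 (u(K, b) = -1 - 8 = -9)
(-287 - 105)*u(21, 7) = (-287 - 105)*(-9) = -392*(-9) = 3528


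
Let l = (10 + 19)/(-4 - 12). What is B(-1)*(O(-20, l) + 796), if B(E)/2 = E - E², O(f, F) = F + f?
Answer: -12387/4 ≈ -3096.8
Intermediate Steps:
l = -29/16 (l = 29/(-16) = 29*(-1/16) = -29/16 ≈ -1.8125)
B(E) = -2*E² + 2*E (B(E) = 2*(E - E²) = -2*E² + 2*E)
B(-1)*(O(-20, l) + 796) = (2*(-1)*(1 - 1*(-1)))*((-29/16 - 20) + 796) = (2*(-1)*(1 + 1))*(-349/16 + 796) = (2*(-1)*2)*(12387/16) = -4*12387/16 = -12387/4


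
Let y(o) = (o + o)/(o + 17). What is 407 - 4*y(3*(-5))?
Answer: 467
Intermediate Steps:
y(o) = 2*o/(17 + o) (y(o) = (2*o)/(17 + o) = 2*o/(17 + o))
407 - 4*y(3*(-5)) = 407 - 8*3*(-5)/(17 + 3*(-5)) = 407 - 8*(-15)/(17 - 15) = 407 - 8*(-15)/2 = 407 - 4*(-15) = 407 + 60 = 467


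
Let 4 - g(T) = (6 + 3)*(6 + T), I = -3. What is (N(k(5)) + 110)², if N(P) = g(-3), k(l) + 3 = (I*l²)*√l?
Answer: 7569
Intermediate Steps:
g(T) = -50 - 9*T (g(T) = 4 - (6 + 3)*(6 + T) = 4 - 9*(6 + T) = 4 - (54 + 9*T) = 4 + (-54 - 9*T) = -50 - 9*T)
k(l) = -3 - 3*l^(5/2) (k(l) = -3 + (-3*l²)*√l = -3 - 3*l^(5/2))
N(P) = -23 (N(P) = -50 - 9*(-3) = -50 + 27 = -23)
(N(k(5)) + 110)² = (-23 + 110)² = 87² = 7569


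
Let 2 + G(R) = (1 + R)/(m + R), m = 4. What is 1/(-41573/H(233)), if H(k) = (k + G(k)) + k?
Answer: -36734/3284267 ≈ -0.011185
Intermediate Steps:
G(R) = -2 + (1 + R)/(4 + R)
H(k) = 2*k + (-7 - k)/(4 + k) (H(k) = (k + (-7 - k)/(4 + k)) + k = 2*k + (-7 - k)/(4 + k))
1/(-41573/H(233)) = 1/(-41573*(4 + 233)/(-7 - 1*233 + 2*233*(4 + 233))) = 1/(-41573*237/(-7 - 233 + 2*233*237)) = 1/(-41573*237/(-7 - 233 + 110442)) = 1/(-41573/((1/237)*110202)) = 1/(-41573/36734/79) = 1/(-41573*79/36734) = 1/(-3284267/36734) = -36734/3284267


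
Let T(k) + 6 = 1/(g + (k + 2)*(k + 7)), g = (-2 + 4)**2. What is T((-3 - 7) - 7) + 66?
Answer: 9241/154 ≈ 60.006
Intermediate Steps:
g = 4 (g = 2**2 = 4)
T(k) = -6 + 1/(4 + (2 + k)*(7 + k)) (T(k) = -6 + 1/(4 + (k + 2)*(k + 7)) = -6 + 1/(4 + (2 + k)*(7 + k)))
T((-3 - 7) - 7) + 66 = (-107 - 54*((-3 - 7) - 7) - 6*((-3 - 7) - 7)**2)/(18 + ((-3 - 7) - 7)**2 + 9*((-3 - 7) - 7)) + 66 = (-107 - 54*(-10 - 7) - 6*(-10 - 7)**2)/(18 + (-10 - 7)**2 + 9*(-10 - 7)) + 66 = (-107 - 54*(-17) - 6*(-17)**2)/(18 + (-17)**2 + 9*(-17)) + 66 = (-107 + 918 - 6*289)/(18 + 289 - 153) + 66 = (-107 + 918 - 1734)/154 + 66 = (1/154)*(-923) + 66 = -923/154 + 66 = 9241/154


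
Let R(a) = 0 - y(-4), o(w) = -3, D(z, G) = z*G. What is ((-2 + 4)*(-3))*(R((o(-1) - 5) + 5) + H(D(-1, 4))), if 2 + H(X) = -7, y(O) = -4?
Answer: 30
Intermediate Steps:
D(z, G) = G*z
H(X) = -9 (H(X) = -2 - 7 = -9)
R(a) = 4 (R(a) = 0 - 1*(-4) = 0 + 4 = 4)
((-2 + 4)*(-3))*(R((o(-1) - 5) + 5) + H(D(-1, 4))) = ((-2 + 4)*(-3))*(4 - 9) = (2*(-3))*(-5) = -6*(-5) = 30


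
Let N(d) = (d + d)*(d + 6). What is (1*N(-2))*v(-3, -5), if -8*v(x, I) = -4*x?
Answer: 24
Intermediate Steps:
v(x, I) = x/2 (v(x, I) = -(-1)*x/2 = x/2)
N(d) = 2*d*(6 + d) (N(d) = (2*d)*(6 + d) = 2*d*(6 + d))
(1*N(-2))*v(-3, -5) = (1*(2*(-2)*(6 - 2)))*((1/2)*(-3)) = (1*(2*(-2)*4))*(-3/2) = (1*(-16))*(-3/2) = -16*(-3/2) = 24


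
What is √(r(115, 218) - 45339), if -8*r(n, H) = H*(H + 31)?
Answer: I*√208497/2 ≈ 228.31*I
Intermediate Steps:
r(n, H) = -H*(31 + H)/8 (r(n, H) = -H*(H + 31)/8 = -H*(31 + H)/8)
√(r(115, 218) - 45339) = √(-⅛*218*(31 + 218) - 45339) = √(-⅛*218*249 - 45339) = √(-27141/4 - 45339) = √(-208497/4) = I*√208497/2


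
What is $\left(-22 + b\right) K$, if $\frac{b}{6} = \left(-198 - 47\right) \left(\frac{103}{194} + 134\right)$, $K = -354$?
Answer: $\frac{6791454246}{97} \approx 7.0015 \cdot 10^{7}$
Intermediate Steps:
$b = - \frac{19182765}{97}$ ($b = 6 \left(-198 - 47\right) \left(\frac{103}{194} + 134\right) = 6 \left(- 245 \left(103 \cdot \frac{1}{194} + 134\right)\right) = 6 \left(- 245 \left(\frac{103}{194} + 134\right)\right) = 6 \left(\left(-245\right) \frac{26099}{194}\right) = 6 \left(- \frac{6394255}{194}\right) = - \frac{19182765}{97} \approx -1.9776 \cdot 10^{5}$)
$\left(-22 + b\right) K = \left(-22 - \frac{19182765}{97}\right) \left(-354\right) = \left(- \frac{19184899}{97}\right) \left(-354\right) = \frac{6791454246}{97}$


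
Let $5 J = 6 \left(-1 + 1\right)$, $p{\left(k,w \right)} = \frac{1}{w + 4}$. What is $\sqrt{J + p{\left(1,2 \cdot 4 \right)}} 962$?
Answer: $\frac{481 \sqrt{3}}{3} \approx 277.71$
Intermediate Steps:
$p{\left(k,w \right)} = \frac{1}{4 + w}$
$J = 0$ ($J = \frac{6 \left(-1 + 1\right)}{5} = \frac{6 \cdot 0}{5} = \frac{1}{5} \cdot 0 = 0$)
$\sqrt{J + p{\left(1,2 \cdot 4 \right)}} 962 = \sqrt{0 + \frac{1}{4 + 2 \cdot 4}} \cdot 962 = \sqrt{0 + \frac{1}{4 + 8}} \cdot 962 = \sqrt{0 + \frac{1}{12}} \cdot 962 = \sqrt{\frac{1}{12}} \cdot 962 = \frac{\sqrt{3}}{6} \cdot 962 = \frac{481 \sqrt{3}}{3}$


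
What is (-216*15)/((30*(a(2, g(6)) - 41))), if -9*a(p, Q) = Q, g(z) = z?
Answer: 324/125 ≈ 2.5920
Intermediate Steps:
a(p, Q) = -Q/9
(-216*15)/((30*(a(2, g(6)) - 41))) = (-216*15)/((30*(-⅑*6 - 41))) = -3240*1/(30*(-⅔ - 41)) = -3240/(30*(-125/3)) = -3240/(-1250) = -3240*(-1/1250) = 324/125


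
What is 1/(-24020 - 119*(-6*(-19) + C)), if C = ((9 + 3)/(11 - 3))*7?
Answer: -2/77671 ≈ -2.5750e-5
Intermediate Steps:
C = 21/2 (C = (12/8)*7 = (12*(1/8))*7 = (3/2)*7 = 21/2 ≈ 10.500)
1/(-24020 - 119*(-6*(-19) + C)) = 1/(-24020 - 119*(-6*(-19) + 21/2)) = 1/(-24020 - 119*(114 + 21/2)) = 1/(-24020 - 119*249/2) = 1/(-24020 - 29631/2) = 1/(-77671/2) = -2/77671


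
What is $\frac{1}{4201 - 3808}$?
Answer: $\frac{1}{393} \approx 0.0025445$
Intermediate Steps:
$\frac{1}{4201 - 3808} = \frac{1}{393}$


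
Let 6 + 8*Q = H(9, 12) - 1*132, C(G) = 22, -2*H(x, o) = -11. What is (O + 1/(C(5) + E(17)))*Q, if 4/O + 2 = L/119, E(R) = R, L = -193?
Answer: 4805245/268944 ≈ 17.867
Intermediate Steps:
H(x, o) = 11/2 (H(x, o) = -½*(-11) = 11/2)
O = -476/431 (O = 4/(-2 - 193/119) = 4/(-431/119) = 4*(-119/431) = -476/431 ≈ -1.1044)
Q = -265/16 (Q = -¾ + (11/2 - 1*132)/8 = -¾ + (11/2 - 132)/8 = -¾ + (⅛)*(-253/2) = -¾ - 253/16 = -265/16 ≈ -16.563)
(O + 1/(C(5) + E(17)))*Q = (-476/431 + 1/(22 + 17))*(-265/16) = (-476/431 + 1/39)*(-265/16) = -18133/16809*(-265/16) = 4805245/268944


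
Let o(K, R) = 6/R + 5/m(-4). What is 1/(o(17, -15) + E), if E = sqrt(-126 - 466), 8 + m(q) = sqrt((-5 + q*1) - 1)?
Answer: 5*(-8 + I*sqrt(10))/(25 + 2*(1 - 10*I*sqrt(37))*(8 - I*sqrt(10))) ≈ -0.0016146 - 0.041401*I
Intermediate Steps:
m(q) = -8 + sqrt(-6 + q) (m(q) = -8 + sqrt((-5 + q*1) - 1) = -8 + sqrt((-5 + q) - 1) = -8 + sqrt(-6 + q))
o(K, R) = 5/(-8 + I*sqrt(10)) + 6/R (o(K, R) = 6/R + 5/(-8 + sqrt(-6 - 4)) = 6/R + 5/(-8 + sqrt(-10)) = 6/R + 5/(-8 + I*sqrt(10)) = 5/(-8 + I*sqrt(10)) + 6/R)
E = 4*I*sqrt(37) (E = sqrt(-592) = 4*I*sqrt(37) ≈ 24.331*I)
1/(o(17, -15) + E) = 1/((-5/(8 - I*sqrt(10)) + 6/(-15)) + 4*I*sqrt(37)) = 1/((-5/(8 - I*sqrt(10)) + 6*(-1/15)) + 4*I*sqrt(37)) = 1/((-5/(8 - I*sqrt(10)) - 2/5) + 4*I*sqrt(37)) = 1/((-2/5 - 5/(8 - I*sqrt(10))) + 4*I*sqrt(37)) = 1/(-2/5 - 5/(8 - I*sqrt(10)) + 4*I*sqrt(37))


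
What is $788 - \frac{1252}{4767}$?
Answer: $\frac{3755144}{4767} \approx 787.74$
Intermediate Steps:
$788 - \frac{1252}{4767} = \frac{3755144}{4767}$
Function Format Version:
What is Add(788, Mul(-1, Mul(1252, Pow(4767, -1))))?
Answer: Rational(3755144, 4767) ≈ 787.74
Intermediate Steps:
Add(788, Mul(-1, Mul(1252, Pow(4767, -1)))) = Add(788, Mul(-1, Mul(1252, Rational(1, 4767)))) = Add(788, Mul(-1, Rational(1252, 4767))) = Add(788, Rational(-1252, 4767)) = Rational(3755144, 4767)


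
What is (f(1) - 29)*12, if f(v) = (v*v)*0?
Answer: -348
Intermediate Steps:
f(v) = 0 (f(v) = v²*0 = 0)
(f(1) - 29)*12 = (0 - 29)*12 = -29*12 = -348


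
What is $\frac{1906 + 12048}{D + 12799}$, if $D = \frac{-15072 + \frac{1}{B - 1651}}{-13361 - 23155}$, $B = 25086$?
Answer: $\frac{11941169826840}{10953128947859} \approx 1.0902$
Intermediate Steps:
$D = \frac{353212319}{855752460}$ ($D = \frac{-15072 + \frac{1}{25086 - 1651}}{-13361 - 23155} = \frac{-15072 + \frac{1}{23435}}{-36516} = \left(-15072 + \frac{1}{23435}\right) \left(- \frac{1}{36516}\right) = \left(- \frac{353212319}{23435}\right) \left(- \frac{1}{36516}\right) = \frac{353212319}{855752460} \approx 0.41275$)
$\frac{1906 + 12048}{D + 12799} = \frac{1906 + 12048}{\frac{353212319}{855752460} + 12799} = \frac{13954}{\frac{10953128947859}{855752460}} = 13954 \cdot \frac{855752460}{10953128947859} = \frac{11941169826840}{10953128947859}$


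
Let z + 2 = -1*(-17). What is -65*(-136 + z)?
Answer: 7865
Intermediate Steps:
z = 15 (z = -2 - 1*(-17) = -2 + 17 = 15)
-65*(-136 + z) = -65*(-136 + 15) = -65*(-121) = 7865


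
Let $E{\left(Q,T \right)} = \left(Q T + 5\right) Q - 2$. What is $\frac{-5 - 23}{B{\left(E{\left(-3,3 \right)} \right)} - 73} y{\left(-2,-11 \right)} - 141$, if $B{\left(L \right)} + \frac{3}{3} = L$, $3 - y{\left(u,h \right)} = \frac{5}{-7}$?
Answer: $- \frac{1115}{8} \approx -139.38$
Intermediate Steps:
$y{\left(u,h \right)} = \frac{26}{7}$ ($y{\left(u,h \right)} = 3 - \frac{5}{-7} = 3 - 5 \left(- \frac{1}{7}\right) = 3 - - \frac{5}{7} = 3 + \frac{5}{7} = \frac{26}{7}$)
$E{\left(Q,T \right)} = -2 + Q \left(5 + Q T\right)$ ($E{\left(Q,T \right)} = \left(5 + Q T\right) Q - 2 = Q \left(5 + Q T\right) - 2 = -2 + Q \left(5 + Q T\right)$)
$B{\left(L \right)} = -1 + L$
$\frac{-5 - 23}{B{\left(E{\left(-3,3 \right)} \right)} - 73} y{\left(-2,-11 \right)} - 141 = \frac{-5 - 23}{\left(-1 + \left(-2 + 5 \left(-3\right) + 3 \left(-3\right)^{2}\right)\right) - 73} \cdot \frac{26}{7} - 141 = - \frac{28}{\left(-1 - -10\right) - 73} \cdot \frac{26}{7} - 141 = - \frac{28}{\left(-1 + 10\right) - 73} \cdot \frac{26}{7} - 141 = - \frac{28}{9 - 73} \cdot \frac{26}{7} - 141 = - \frac{28}{-64} \cdot \frac{26}{7} - 141 = \left(-28\right) \left(- \frac{1}{64}\right) \frac{26}{7} - 141 = \frac{7}{16} \cdot \frac{26}{7} - 141 = \frac{13}{8} - 141 = - \frac{1115}{8}$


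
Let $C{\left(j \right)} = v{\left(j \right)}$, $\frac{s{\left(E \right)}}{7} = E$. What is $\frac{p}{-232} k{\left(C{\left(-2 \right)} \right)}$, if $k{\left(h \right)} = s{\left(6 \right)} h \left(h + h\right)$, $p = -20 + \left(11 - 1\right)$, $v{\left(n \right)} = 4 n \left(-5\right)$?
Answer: $\frac{168000}{29} \approx 5793.1$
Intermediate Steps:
$s{\left(E \right)} = 7 E$
$v{\left(n \right)} = - 20 n$
$C{\left(j \right)} = - 20 j$
$p = -10$ ($p = -20 + \left(11 - 1\right) = -20 + 10 = -10$)
$k{\left(h \right)} = 84 h^{2}$ ($k{\left(h \right)} = 7 \cdot 6 h \left(h + h\right) = 42 h 2 h = 84 h^{2}$)
$\frac{p}{-232} k{\left(C{\left(-2 \right)} \right)} = - \frac{10}{-232} \cdot 84 \left(\left(-20\right) \left(-2\right)\right)^{2} = \left(-10\right) \left(- \frac{1}{232}\right) 84 \cdot 40^{2} = \frac{5 \cdot 84 \cdot 1600}{116} = \frac{5}{116} \cdot 134400 = \frac{168000}{29}$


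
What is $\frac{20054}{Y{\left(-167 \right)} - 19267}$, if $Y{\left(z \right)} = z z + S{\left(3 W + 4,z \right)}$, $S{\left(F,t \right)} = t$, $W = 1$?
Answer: $\frac{20054}{8455} \approx 2.3718$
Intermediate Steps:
$Y{\left(z \right)} = z + z^{2}$ ($Y{\left(z \right)} = z z + z = z^{2} + z = z + z^{2}$)
$\frac{20054}{Y{\left(-167 \right)} - 19267} = \frac{20054}{- 167 \left(1 - 167\right) - 19267} = \frac{20054}{\left(-167\right) \left(-166\right) - 19267} = \frac{20054}{27722 - 19267} = \frac{20054}{8455}$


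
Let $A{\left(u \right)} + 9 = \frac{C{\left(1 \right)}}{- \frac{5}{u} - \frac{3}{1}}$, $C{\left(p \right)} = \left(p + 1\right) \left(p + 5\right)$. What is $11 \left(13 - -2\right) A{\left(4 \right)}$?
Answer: $- \frac{33165}{17} \approx -1950.9$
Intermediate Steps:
$C{\left(p \right)} = \left(1 + p\right) \left(5 + p\right)$
$A{\left(u \right)} = -9 + \frac{12}{-3 - \frac{5}{u}}$ ($A{\left(u \right)} = -9 + \frac{5 + 1^{2} + 6 \cdot 1}{- \frac{5}{u} - \frac{3}{1}} = -9 + \frac{5 + 1 + 6}{- \frac{5}{u} - 3} = -9 + \frac{12}{- \frac{5}{u} - 3} = -9 + \frac{12}{-3 - \frac{5}{u}}$)
$11 \left(13 - -2\right) A{\left(4 \right)} = 11 \left(13 - -2\right) \frac{3 \left(-15 - 52\right)}{5 + 3 \cdot 4} = 11 \left(13 + 2\right) \frac{3 \left(-15 - 52\right)}{5 + 12} = 11 \cdot 15 \cdot 3 \cdot \frac{1}{17} \left(-67\right) = 165 \cdot 3 \cdot \frac{1}{17} \left(-67\right) = 165 \left(- \frac{201}{17}\right) = - \frac{33165}{17}$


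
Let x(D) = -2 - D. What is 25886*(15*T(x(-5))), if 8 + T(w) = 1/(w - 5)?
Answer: -3300465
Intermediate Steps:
T(w) = -8 + 1/(-5 + w) (T(w) = -8 + 1/(w - 5) = -8 + 1/(-5 + w))
25886*(15*T(x(-5))) = 25886*(15*((41 - 8*(-2 - 1*(-5)))/(-5 + (-2 - 1*(-5))))) = 25886*(15*((41 - 8*(-2 + 5))/(-5 + (-2 + 5)))) = 25886*(15*((41 - 8*3)/(-5 + 3))) = 25886*(15*((41 - 24)/(-2))) = 25886*(15*(-½*17)) = 25886*(15*(-17/2)) = 25886*(-255/2) = -3300465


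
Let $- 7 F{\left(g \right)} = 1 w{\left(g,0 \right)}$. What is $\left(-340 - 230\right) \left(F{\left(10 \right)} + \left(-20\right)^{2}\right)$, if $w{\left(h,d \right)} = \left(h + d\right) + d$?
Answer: $- \frac{1590300}{7} \approx -2.2719 \cdot 10^{5}$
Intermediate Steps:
$w{\left(h,d \right)} = h + 2 d$ ($w{\left(h,d \right)} = \left(d + h\right) + d = h + 2 d$)
$F{\left(g \right)} = - \frac{g}{7}$ ($F{\left(g \right)} = - \frac{1 \left(g + 2 \cdot 0\right)}{7} = - \frac{1 \left(g + 0\right)}{7} = - \frac{1 g}{7} = - \frac{g}{7}$)
$\left(-340 - 230\right) \left(F{\left(10 \right)} + \left(-20\right)^{2}\right) = \left(-340 - 230\right) \left(\left(- \frac{1}{7}\right) 10 + \left(-20\right)^{2}\right) = - 570 \left(- \frac{10}{7} + 400\right) = \left(-570\right) \frac{2790}{7} = - \frac{1590300}{7}$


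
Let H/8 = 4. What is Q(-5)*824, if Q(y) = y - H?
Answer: -30488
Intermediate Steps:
H = 32 (H = 8*4 = 32)
Q(y) = -32 + y (Q(y) = y - 1*32 = y - 32 = -32 + y)
Q(-5)*824 = (-32 - 5)*824 = -37*824 = -30488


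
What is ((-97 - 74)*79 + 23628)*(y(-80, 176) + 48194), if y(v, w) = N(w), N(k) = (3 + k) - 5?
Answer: 489435792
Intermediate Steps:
N(k) = -2 + k
y(v, w) = -2 + w
((-97 - 74)*79 + 23628)*(y(-80, 176) + 48194) = ((-97 - 74)*79 + 23628)*((-2 + 176) + 48194) = (-171*79 + 23628)*(174 + 48194) = (-13509 + 23628)*48368 = 10119*48368 = 489435792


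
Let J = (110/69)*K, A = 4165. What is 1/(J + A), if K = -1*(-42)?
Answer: 23/97335 ≈ 0.00023630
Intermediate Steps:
K = 42
J = 1540/23 (J = (110/69)*42 = 1540/23 ≈ 66.957)
1/(J + A) = 1/(1540/23 + 4165) = 1/(97335/23) = 23/97335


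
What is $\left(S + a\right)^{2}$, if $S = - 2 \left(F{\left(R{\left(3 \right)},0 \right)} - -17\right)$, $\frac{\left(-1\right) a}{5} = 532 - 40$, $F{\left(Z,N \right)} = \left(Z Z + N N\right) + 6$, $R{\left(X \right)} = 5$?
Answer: $6533136$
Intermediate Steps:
$F{\left(Z,N \right)} = 6 + N^{2} + Z^{2}$ ($F{\left(Z,N \right)} = \left(Z^{2} + N^{2}\right) + 6 = \left(N^{2} + Z^{2}\right) + 6 = 6 + N^{2} + Z^{2}$)
$a = -2460$ ($a = - 5 \left(532 - 40\right) = \left(-5\right) 492 = -2460$)
$S = -96$ ($S = - 2 \left(\left(6 + 0^{2} + 5^{2}\right) - -17\right) = - 2 \left(\left(6 + 0 + 25\right) + 17\right) = - 2 \left(31 + 17\right) = \left(-2\right) 48 = -96$)
$\left(S + a\right)^{2} = \left(-96 - 2460\right)^{2} = \left(-2556\right)^{2} = 6533136$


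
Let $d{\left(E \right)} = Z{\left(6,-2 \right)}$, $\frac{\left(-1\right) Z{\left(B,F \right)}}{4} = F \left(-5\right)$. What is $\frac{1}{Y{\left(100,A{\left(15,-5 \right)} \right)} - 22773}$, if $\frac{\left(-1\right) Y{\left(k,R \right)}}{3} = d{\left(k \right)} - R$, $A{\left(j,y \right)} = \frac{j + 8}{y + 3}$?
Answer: $- \frac{2}{45375} \approx -4.4077 \cdot 10^{-5}$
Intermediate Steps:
$Z{\left(B,F \right)} = 20 F$ ($Z{\left(B,F \right)} = - 4 F \left(-5\right) = - 4 \left(- 5 F\right) = 20 F$)
$d{\left(E \right)} = -40$ ($d{\left(E \right)} = 20 \left(-2\right) = -40$)
$A{\left(j,y \right)} = \frac{8 + j}{3 + y}$
$Y{\left(k,R \right)} = 120 + 3 R$ ($Y{\left(k,R \right)} = - 3 \left(-40 - R\right) = 120 + 3 R$)
$\frac{1}{Y{\left(100,A{\left(15,-5 \right)} \right)} - 22773} = \frac{1}{\left(120 + 3 \frac{8 + 15}{3 - 5}\right) - 22773} = \frac{1}{\left(120 + 3 \frac{1}{-2} \cdot 23\right) - 22773} = \frac{1}{\left(120 + 3 \left(\left(- \frac{1}{2}\right) 23\right)\right) - 22773} = \frac{1}{\left(120 + 3 \left(- \frac{23}{2}\right)\right) - 22773} = \frac{1}{\left(120 - \frac{69}{2}\right) - 22773} = \frac{1}{\frac{171}{2} - 22773} = \frac{1}{- \frac{45375}{2}} = - \frac{2}{45375}$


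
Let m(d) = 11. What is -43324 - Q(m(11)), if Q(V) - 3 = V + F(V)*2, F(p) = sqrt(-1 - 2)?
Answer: -43338 - 2*I*sqrt(3) ≈ -43338.0 - 3.4641*I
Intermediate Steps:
F(p) = I*sqrt(3) (F(p) = sqrt(-3) = I*sqrt(3))
Q(V) = 3 + V + 2*I*sqrt(3) (Q(V) = 3 + (V + (I*sqrt(3))*2) = 3 + (V + 2*I*sqrt(3)) = 3 + V + 2*I*sqrt(3))
-43324 - Q(m(11)) = -43324 - (3 + 11 + 2*I*sqrt(3)) = -43324 - (14 + 2*I*sqrt(3)) = -43324 + (-14 - 2*I*sqrt(3)) = -43338 - 2*I*sqrt(3)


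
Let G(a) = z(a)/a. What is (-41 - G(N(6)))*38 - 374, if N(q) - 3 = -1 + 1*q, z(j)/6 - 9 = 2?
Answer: -4491/2 ≈ -2245.5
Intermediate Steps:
z(j) = 66 (z(j) = 54 + 6*2 = 54 + 12 = 66)
N(q) = 2 + q (N(q) = 3 + (-1 + 1*q) = 3 + (-1 + q) = 2 + q)
G(a) = 66/a
(-41 - G(N(6)))*38 - 374 = (-41 - 66/(2 + 6))*38 - 374 = (-41 - 66/8)*38 - 374 = (-41 - 1*33/4)*38 - 374 = (-41 - 33/4)*38 - 374 = -197/4*38 - 374 = -3743/2 - 374 = -4491/2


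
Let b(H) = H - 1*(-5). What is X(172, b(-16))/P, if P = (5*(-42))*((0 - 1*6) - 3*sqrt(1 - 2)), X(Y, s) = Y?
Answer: 172/1575 - 86*I/1575 ≈ 0.10921 - 0.054603*I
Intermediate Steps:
b(H) = 5 + H (b(H) = H + 5 = 5 + H)
P = 1260 + 630*I (P = -210*((0 - 6) - 3*I) = -210*(-6 - 3*I) = 1260 + 630*I ≈ 1260.0 + 630.0*I)
X(172, b(-16))/P = 172/(1260 + 630*I) = 172*((1260 - 630*I)/1984500) = 43*(1260 - 630*I)/496125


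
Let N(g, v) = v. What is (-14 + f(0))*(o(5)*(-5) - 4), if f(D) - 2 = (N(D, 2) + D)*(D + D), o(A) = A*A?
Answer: 1548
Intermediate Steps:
o(A) = A²
f(D) = 2 + 2*D*(2 + D) (f(D) = 2 + (2 + D)*(D + D) = 2 + (2 + D)*(2*D) = 2 + 2*D*(2 + D))
(-14 + f(0))*(o(5)*(-5) - 4) = (-14 + (2 + 2*0² + 4*0))*(5²*(-5) - 4) = (-14 + (2 + 2*0 + 0))*(25*(-5) - 4) = (-14 + (2 + 0 + 0))*(-125 - 4) = (-14 + 2)*(-129) = -12*(-129) = 1548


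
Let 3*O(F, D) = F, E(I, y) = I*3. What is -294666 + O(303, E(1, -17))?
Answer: -294565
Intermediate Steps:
E(I, y) = 3*I
O(F, D) = F/3
-294666 + O(303, E(1, -17)) = -294666 + (1/3)*303 = -294666 + 101 = -294565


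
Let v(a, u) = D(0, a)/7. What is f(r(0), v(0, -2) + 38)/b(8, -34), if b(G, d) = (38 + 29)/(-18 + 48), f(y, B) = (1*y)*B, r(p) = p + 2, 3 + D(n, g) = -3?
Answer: 15600/469 ≈ 33.262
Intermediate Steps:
D(n, g) = -6 (D(n, g) = -3 - 3 = -6)
v(a, u) = -6/7
r(p) = 2 + p
f(y, B) = B*y (f(y, B) = y*B = B*y)
b(G, d) = 67/30
f(r(0), v(0, -2) + 38)/b(8, -34) = ((-6/7 + 38)*(2 + 0))/(67/30) = ((260/7)*2)*(30/67) = (520/7)*(30/67) = 15600/469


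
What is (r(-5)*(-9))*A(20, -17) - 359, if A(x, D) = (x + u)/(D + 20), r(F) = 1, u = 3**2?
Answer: -446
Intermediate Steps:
u = 9
A(x, D) = (9 + x)/(20 + D) (A(x, D) = (x + 9)/(D + 20) = (9 + x)/(20 + D))
(r(-5)*(-9))*A(20, -17) - 359 = (1*(-9))*((9 + 20)/(20 - 17)) - 359 = -9*29/3 - 359 = -87 - 359 = -446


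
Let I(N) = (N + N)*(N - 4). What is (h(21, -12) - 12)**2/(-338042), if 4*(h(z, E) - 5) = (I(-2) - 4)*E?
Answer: -4489/338042 ≈ -0.013279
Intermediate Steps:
I(N) = 2*N*(-4 + N) (I(N) = (2*N)*(-4 + N) = 2*N*(-4 + N))
h(z, E) = 5 + 5*E (h(z, E) = 5 + ((2*(-2)*(-4 - 2) - 4)*E)/4 = 5 + ((2*(-2)*(-6) - 4)*E)/4 = 5 + ((24 - 4)*E)/4 = 5 + (20*E)/4 = 5 + 5*E)
(h(21, -12) - 12)**2/(-338042) = ((5 + 5*(-12)) - 12)**2/(-338042) = ((5 - 60) - 12)**2*(-1/338042) = (-55 - 12)**2*(-1/338042) = (-67)**2*(-1/338042) = 4489*(-1/338042) = -4489/338042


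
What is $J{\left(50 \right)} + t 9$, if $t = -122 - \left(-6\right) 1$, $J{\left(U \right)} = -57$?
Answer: $-1101$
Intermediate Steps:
$t = -116$ ($t = -122 - -6 = -122 + 6 = -116$)
$J{\left(50 \right)} + t 9 = -57 - 1044 = -1101$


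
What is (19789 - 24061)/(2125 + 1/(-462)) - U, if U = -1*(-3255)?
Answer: -3197566659/981749 ≈ -3257.0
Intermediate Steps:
U = 3255
(19789 - 24061)/(2125 + 1/(-462)) - U = (19789 - 24061)/(2125 + 1/(-462)) - 1*3255 = -4272/(2125 - 1/462) - 3255 = -4272/981749/462 - 3255 = -4272*462/981749 - 3255 = -1973664/981749 - 3255 = -3197566659/981749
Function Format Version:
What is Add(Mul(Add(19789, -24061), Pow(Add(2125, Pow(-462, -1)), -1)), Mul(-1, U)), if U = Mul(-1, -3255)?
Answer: Rational(-3197566659, 981749) ≈ -3257.0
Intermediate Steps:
U = 3255
Add(Mul(Add(19789, -24061), Pow(Add(2125, Pow(-462, -1)), -1)), Mul(-1, U)) = Add(Mul(Add(19789, -24061), Pow(Add(2125, Pow(-462, -1)), -1)), Mul(-1, 3255)) = Add(Mul(-4272, Pow(Add(2125, Rational(-1, 462)), -1)), -3255) = Add(Mul(-4272, Pow(Rational(981749, 462), -1)), -3255) = Add(Mul(-4272, Rational(462, 981749)), -3255) = Add(Rational(-1973664, 981749), -3255) = Rational(-3197566659, 981749)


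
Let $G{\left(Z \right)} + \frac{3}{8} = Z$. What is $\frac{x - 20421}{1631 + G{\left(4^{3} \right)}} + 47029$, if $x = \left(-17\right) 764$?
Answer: $\frac{637304881}{13557} \approx 47009.0$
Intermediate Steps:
$G{\left(Z \right)} = - \frac{3}{8} + Z$
$x = -12988$
$\frac{x - 20421}{1631 + G{\left(4^{3} \right)}} + 47029 = \frac{-12988 - 20421}{1631 - \left(\frac{3}{8} - 4^{3}\right)} + 47029 = - \frac{33409}{1631 + \left(- \frac{3}{8} + 64\right)} + 47029 = - \frac{33409}{1631 + \frac{509}{8}} + 47029 = - \frac{33409}{\frac{13557}{8}} + 47029 = \left(-33409\right) \frac{8}{13557} + 47029 = - \frac{267272}{13557} + 47029 = \frac{637304881}{13557}$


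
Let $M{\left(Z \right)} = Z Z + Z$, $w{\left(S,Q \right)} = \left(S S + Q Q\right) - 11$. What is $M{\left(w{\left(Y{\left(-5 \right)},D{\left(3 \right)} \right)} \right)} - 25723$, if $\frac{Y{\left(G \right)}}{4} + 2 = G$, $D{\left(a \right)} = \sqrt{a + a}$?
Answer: $581897$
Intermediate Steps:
$D{\left(a \right)} = \sqrt{2} \sqrt{a}$ ($D{\left(a \right)} = \sqrt{2 a} = \sqrt{2} \sqrt{a}$)
$Y{\left(G \right)} = -8 + 4 G$
$w{\left(S,Q \right)} = -11 + Q^{2} + S^{2}$ ($w{\left(S,Q \right)} = \left(S^{2} + Q^{2}\right) - 11 = \left(Q^{2} + S^{2}\right) - 11 = -11 + Q^{2} + S^{2}$)
$M{\left(Z \right)} = Z + Z^{2}$ ($M{\left(Z \right)} = Z^{2} + Z = Z + Z^{2}$)
$M{\left(w{\left(Y{\left(-5 \right)},D{\left(3 \right)} \right)} \right)} - 25723 = \left(-11 + \left(\sqrt{2} \sqrt{3}\right)^{2} + \left(-8 + 4 \left(-5\right)\right)^{2}\right) \left(1 + \left(-11 + \left(\sqrt{2} \sqrt{3}\right)^{2} + \left(-8 + 4 \left(-5\right)\right)^{2}\right)\right) - 25723 = \left(-11 + \left(\sqrt{6}\right)^{2} + \left(-8 - 20\right)^{2}\right) \left(1 + \left(-11 + \left(\sqrt{6}\right)^{2} + \left(-8 - 20\right)^{2}\right)\right) - 25723 = \left(-11 + 6 + \left(-28\right)^{2}\right) \left(1 + \left(-11 + 6 + \left(-28\right)^{2}\right)\right) - 25723 = \left(-11 + 6 + 784\right) \left(1 + \left(-11 + 6 + 784\right)\right) - 25723 = 779 \left(1 + 779\right) - 25723 = 779 \cdot 780 - 25723 = 607620 - 25723 = 581897$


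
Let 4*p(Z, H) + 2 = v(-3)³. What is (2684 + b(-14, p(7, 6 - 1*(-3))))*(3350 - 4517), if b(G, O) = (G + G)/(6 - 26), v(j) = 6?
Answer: -15669309/5 ≈ -3.1339e+6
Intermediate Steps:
p(Z, H) = 107/2 (p(Z, H) = -½ + (¼)*6³ = -½ + (¼)*216 = -½ + 54 = 107/2)
b(G, O) = -G/10 (b(G, O) = (2*G)/(-20) = (2*G)*(-1/20) = -G/10)
(2684 + b(-14, p(7, 6 - 1*(-3))))*(3350 - 4517) = (2684 - ⅒*(-14))*(3350 - 4517) = (2684 + 7/5)*(-1167) = (13427/5)*(-1167) = -15669309/5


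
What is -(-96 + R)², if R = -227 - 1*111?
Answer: -188356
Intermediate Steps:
R = -338 (R = -227 - 111 = -338)
-(-96 + R)² = -(-96 - 338)² = -1*(-434)² = -1*188356 = -188356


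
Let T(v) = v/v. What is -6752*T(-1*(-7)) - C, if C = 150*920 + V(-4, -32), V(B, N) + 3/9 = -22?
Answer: -434189/3 ≈ -1.4473e+5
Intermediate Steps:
V(B, N) = -67/3 (V(B, N) = -1/3 - 22 = -67/3)
T(v) = 1
C = 413933/3 (C = 150*920 - 67/3 = 138000 - 67/3 = 413933/3 ≈ 1.3798e+5)
-6752*T(-1*(-7)) - C = -6752*1 - 1*413933/3 = -6752 - 413933/3 = -434189/3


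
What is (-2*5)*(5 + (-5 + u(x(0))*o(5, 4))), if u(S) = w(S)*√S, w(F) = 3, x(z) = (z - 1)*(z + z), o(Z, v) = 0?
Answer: 0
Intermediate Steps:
x(z) = 2*z*(-1 + z) (x(z) = (-1 + z)*(2*z) = 2*z*(-1 + z))
u(S) = 3*√S
(-2*5)*(5 + (-5 + u(x(0))*o(5, 4))) = (-2*5)*(5 + (-5 + (3*√(2*0*(-1 + 0)))*0)) = -10*(5 + (-5 + (3*√(2*0*(-1)))*0)) = -10*(5 + (-5 + (3*√0)*0)) = -10*(5 + (-5 + (3*0)*0)) = -10*(5 + (-5 + 0*0)) = -10*(5 + (-5 + 0)) = -10*(5 - 5) = -10*0 = 0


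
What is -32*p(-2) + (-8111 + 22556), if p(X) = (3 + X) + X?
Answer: 14477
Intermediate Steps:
p(X) = 3 + 2*X
-32*p(-2) + (-8111 + 22556) = -32*(3 + 2*(-2)) + (-8111 + 22556) = -32*(3 - 4) + 14445 = -32*(-1) + 14445 = 32 + 14445 = 14477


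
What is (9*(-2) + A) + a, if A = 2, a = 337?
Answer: 321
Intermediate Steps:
(9*(-2) + A) + a = (9*(-2) + 2) + 337 = (-18 + 2) + 337 = -16 + 337 = 321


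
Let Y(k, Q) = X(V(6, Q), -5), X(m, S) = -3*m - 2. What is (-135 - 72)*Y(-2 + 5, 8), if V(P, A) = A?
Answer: 5382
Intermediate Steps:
X(m, S) = -2 - 3*m
Y(k, Q) = -2 - 3*Q
(-135 - 72)*Y(-2 + 5, 8) = (-135 - 72)*(-2 - 3*8) = -207*(-2 - 24) = -207*(-26) = 5382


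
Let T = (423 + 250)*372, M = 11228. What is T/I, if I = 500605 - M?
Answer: 250356/489377 ≈ 0.51158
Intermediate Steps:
I = 489377 (I = 500605 - 1*11228 = 500605 - 11228 = 489377)
T = 250356 (T = 673*372 = 250356)
T/I = 250356/489377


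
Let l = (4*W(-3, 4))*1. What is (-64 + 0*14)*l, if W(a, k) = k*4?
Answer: -4096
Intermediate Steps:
W(a, k) = 4*k
l = 64 (l = (4*(4*4))*1 = (4*16)*1 = 64*1 = 64)
(-64 + 0*14)*l = (-64 + 0*14)*64 = (-64 + 0)*64 = -64*64 = -4096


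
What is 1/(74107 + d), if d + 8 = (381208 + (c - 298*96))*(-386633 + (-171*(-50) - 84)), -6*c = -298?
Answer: -3/400081177186 ≈ -7.4985e-12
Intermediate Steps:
c = 149/3 (c = -⅙*(-298) = 149/3 ≈ 49.667)
d = -400081399507/3 (d = -8 + (381208 + (149/3 - 298*96))*(-386633 + (-171*(-50) - 84)) = -8 + (381208 + (149/3 - 28608))*(-386633 + (8550 - 84)) = -8 + (381208 - 85675/3)*(-386633 + 8466) = -8 + (1057949/3)*(-378167) = -8 - 400081399483/3 = -400081399507/3 ≈ -1.3336e+11)
1/(74107 + d) = 1/(74107 - 400081399507/3) = 1/(-400081177186/3) = -3/400081177186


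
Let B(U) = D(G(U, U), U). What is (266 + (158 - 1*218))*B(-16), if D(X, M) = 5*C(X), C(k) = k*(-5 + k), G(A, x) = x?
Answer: 346080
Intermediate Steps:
D(X, M) = 5*X*(-5 + X) (D(X, M) = 5*(X*(-5 + X)) = 5*X*(-5 + X))
B(U) = 5*U*(-5 + U)
(266 + (158 - 1*218))*B(-16) = (266 + (158 - 1*218))*(5*(-16)*(-5 - 16)) = (266 + (158 - 218))*(5*(-16)*(-21)) = (266 - 60)*1680 = 206*1680 = 346080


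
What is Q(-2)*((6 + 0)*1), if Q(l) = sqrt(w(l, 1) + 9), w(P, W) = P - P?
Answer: 18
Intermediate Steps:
w(P, W) = 0
Q(l) = 3 (Q(l) = sqrt(0 + 9) = sqrt(9) = 3)
Q(-2)*((6 + 0)*1) = 3*((6 + 0)*1) = 3*(6*1) = 3*6 = 18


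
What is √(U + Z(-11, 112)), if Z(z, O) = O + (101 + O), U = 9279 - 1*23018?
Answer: I*√13414 ≈ 115.82*I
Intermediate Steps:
U = -13739 (U = 9279 - 23018 = -13739)
Z(z, O) = 101 + 2*O
√(U + Z(-11, 112)) = √(-13739 + (101 + 2*112)) = √(-13739 + (101 + 224)) = √(-13739 + 325) = √(-13414) = I*√13414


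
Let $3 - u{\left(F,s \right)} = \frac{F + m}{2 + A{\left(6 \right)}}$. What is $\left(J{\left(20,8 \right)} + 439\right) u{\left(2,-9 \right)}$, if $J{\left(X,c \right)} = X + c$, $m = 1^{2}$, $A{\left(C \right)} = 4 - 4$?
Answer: $\frac{1401}{2} \approx 700.5$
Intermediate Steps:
$A{\left(C \right)} = 0$
$m = 1$
$u{\left(F,s \right)} = \frac{5}{2} - \frac{F}{2}$ ($u{\left(F,s \right)} = 3 - \frac{F + 1}{2 + 0} = 3 - \frac{1 + F}{2} = 3 - \left(1 + F\right) \frac{1}{2} = 3 - \left(\frac{1}{2} + \frac{F}{2}\right) = \frac{5}{2} - \frac{F}{2}$)
$\left(J{\left(20,8 \right)} + 439\right) u{\left(2,-9 \right)} = \left(\left(20 + 8\right) + 439\right) \left(\frac{5}{2} - 1\right) = \left(28 + 439\right) \left(\frac{5}{2} - 1\right) = 467 \cdot \frac{3}{2} = \frac{1401}{2}$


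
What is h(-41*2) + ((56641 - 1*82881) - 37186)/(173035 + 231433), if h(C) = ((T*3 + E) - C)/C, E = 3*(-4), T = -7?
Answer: -3127483/4145797 ≈ -0.75437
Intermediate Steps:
E = -12
h(C) = (-33 - C)/C (h(C) = ((-7*3 - 12) - C)/C = ((-21 - 12) - C)/C = (-33 - C)/C)
h(-41*2) + ((56641 - 1*82881) - 37186)/(173035 + 231433) = (-33 - (-41)*2)/((-41*2)) + ((56641 - 1*82881) - 37186)/(173035 + 231433) = (-33 - 1*(-82))/(-82) + ((56641 - 82881) - 37186)/404468 = -(-33 + 82)/82 + (-26240 - 37186)*(1/404468) = -1/82*49 - 63426*1/404468 = -49/82 - 31713/202234 = -3127483/4145797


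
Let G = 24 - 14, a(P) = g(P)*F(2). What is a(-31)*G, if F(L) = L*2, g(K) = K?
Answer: -1240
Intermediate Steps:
F(L) = 2*L
a(P) = 4*P (a(P) = P*(2*2) = P*4 = 4*P)
G = 10
a(-31)*G = (4*(-31))*10 = -124*10 = -1240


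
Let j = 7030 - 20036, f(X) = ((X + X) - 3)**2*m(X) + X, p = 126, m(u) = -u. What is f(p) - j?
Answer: -7798994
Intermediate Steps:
f(X) = X - X*(-3 + 2*X)**2 (f(X) = ((X + X) - 3)**2*(-X) + X = (2*X - 3)**2*(-X) + X = (-3 + 2*X)**2*(-X) + X = -X*(-3 + 2*X)**2 + X = X - X*(-3 + 2*X)**2)
j = -13006
f(p) - j = 126*(1 - (-3 + 2*126)**2) - 1*(-13006) = 126*(1 - (-3 + 252)**2) + 13006 = 126*(1 - 1*249**2) + 13006 = 126*(1 - 1*62001) + 13006 = 126*(1 - 62001) + 13006 = 126*(-62000) + 13006 = -7812000 + 13006 = -7798994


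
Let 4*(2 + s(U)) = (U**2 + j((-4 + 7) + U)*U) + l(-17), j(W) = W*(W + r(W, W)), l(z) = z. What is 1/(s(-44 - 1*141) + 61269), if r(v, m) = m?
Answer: -1/2994151 ≈ -3.3398e-7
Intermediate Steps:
j(W) = 2*W**2 (j(W) = W*(W + W) = W*(2*W) = 2*W**2)
s(U) = -25/4 + U**2/4 + U*(3 + U)**2/2 (s(U) = -2 + ((U**2 + (2*((-4 + 7) + U)**2)*U) - 17)/4 = -2 + ((U**2 + (2*(3 + U)**2)*U) - 17)/4 = -2 + ((U**2 + 2*U*(3 + U)**2) - 17)/4 = -2 + (-17 + U**2 + 2*U*(3 + U)**2)/4 = -2 + (-17/4 + U**2/4 + U*(3 + U)**2/2) = -25/4 + U**2/4 + U*(3 + U)**2/2)
1/(s(-44 - 1*141) + 61269) = 1/((-25/4 + (-44 - 1*141)**2/4 + (-44 - 1*141)*(3 + (-44 - 1*141))**2/2) + 61269) = 1/((-25/4 + (-44 - 141)**2/4 + (-44 - 141)*(3 + (-44 - 141))**2/2) + 61269) = 1/((-25/4 + (1/4)*(-185)**2 + (1/2)*(-185)*(3 - 185)**2) + 61269) = 1/((-25/4 + (1/4)*34225 + (1/2)*(-185)*(-182)**2) + 61269) = 1/((-25/4 + 34225/4 + (1/2)*(-185)*33124) + 61269) = 1/((-25/4 + 34225/4 - 3063970) + 61269) = 1/(-3055420 + 61269) = 1/(-2994151) = -1/2994151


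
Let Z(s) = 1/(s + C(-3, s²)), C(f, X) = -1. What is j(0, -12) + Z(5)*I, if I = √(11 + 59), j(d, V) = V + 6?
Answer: -6 + √70/4 ≈ -3.9083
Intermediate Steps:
Z(s) = 1/(-1 + s) (Z(s) = 1/(s - 1) = 1/(-1 + s))
j(d, V) = 6 + V
I = √70 ≈ 8.3666
j(0, -12) + Z(5)*I = (6 - 12) + √70/(-1 + 5) = -6 + √70/4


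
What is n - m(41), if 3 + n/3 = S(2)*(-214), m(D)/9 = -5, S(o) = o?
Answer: -1248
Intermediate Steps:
m(D) = -45 (m(D) = 9*(-5) = -45)
n = -1293 (n = -9 + 3*(2*(-214)) = -9 + 3*(-428) = -9 - 1284 = -1293)
n - m(41) = -1293 - 1*(-45) = -1293 + 45 = -1248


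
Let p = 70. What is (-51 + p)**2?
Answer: 361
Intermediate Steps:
(-51 + p)**2 = (-51 + 70)**2 = 19**2 = 361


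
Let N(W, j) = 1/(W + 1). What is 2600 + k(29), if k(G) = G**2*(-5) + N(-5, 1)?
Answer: -6421/4 ≈ -1605.3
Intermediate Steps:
N(W, j) = 1/(1 + W)
k(G) = -1/4 - 5*G**2 (k(G) = G**2*(-5) + 1/(1 - 5) = -5*G**2 + 1/(-4) = -5*G**2 - 1/4 = -1/4 - 5*G**2)
2600 + k(29) = 2600 + (-1/4 - 5*29**2) = 2600 + (-1/4 - 5*841) = 2600 + (-1/4 - 4205) = 2600 - 16821/4 = -6421/4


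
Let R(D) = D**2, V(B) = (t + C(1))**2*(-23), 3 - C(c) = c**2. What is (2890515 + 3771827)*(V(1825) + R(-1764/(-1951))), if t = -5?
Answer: -5228694684034362/3806401 ≈ -1.3737e+9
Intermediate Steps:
C(c) = 3 - c**2
V(B) = -207 (V(B) = (-5 + (3 - 1*1**2))**2*(-23) = (-5 + (3 - 1*1))**2*(-23) = (-5 + (3 - 1))**2*(-23) = (-5 + 2)**2*(-23) = (-3)**2*(-23) = 9*(-23) = -207)
(2890515 + 3771827)*(V(1825) + R(-1764/(-1951))) = (2890515 + 3771827)*(-207 + (-1764/(-1951))**2) = 6662342*(-207 + (-1764*(-1/1951))**2) = 6662342*(-207 + (1764/1951)**2) = 6662342*(-207 + 3111696/3806401) = 6662342*(-784813311/3806401) = -5228694684034362/3806401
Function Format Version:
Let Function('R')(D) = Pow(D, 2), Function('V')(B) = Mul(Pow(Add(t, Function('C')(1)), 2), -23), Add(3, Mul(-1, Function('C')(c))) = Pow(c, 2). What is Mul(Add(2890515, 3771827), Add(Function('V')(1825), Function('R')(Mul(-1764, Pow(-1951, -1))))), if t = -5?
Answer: Rational(-5228694684034362, 3806401) ≈ -1.3737e+9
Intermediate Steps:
Function('C')(c) = Add(3, Mul(-1, Pow(c, 2)))
Function('V')(B) = -207 (Function('V')(B) = Mul(Pow(Add(-5, Add(3, Mul(-1, Pow(1, 2)))), 2), -23) = Mul(Pow(Add(-5, Add(3, Mul(-1, 1))), 2), -23) = Mul(Pow(Add(-5, Add(3, -1)), 2), -23) = Mul(Pow(Add(-5, 2), 2), -23) = Mul(Pow(-3, 2), -23) = Mul(9, -23) = -207)
Mul(Add(2890515, 3771827), Add(Function('V')(1825), Function('R')(Mul(-1764, Pow(-1951, -1))))) = Mul(Add(2890515, 3771827), Add(-207, Pow(Mul(-1764, Pow(-1951, -1)), 2))) = Mul(6662342, Add(-207, Pow(Mul(-1764, Rational(-1, 1951)), 2))) = Mul(6662342, Add(-207, Pow(Rational(1764, 1951), 2))) = Mul(6662342, Add(-207, Rational(3111696, 3806401))) = Mul(6662342, Rational(-784813311, 3806401)) = Rational(-5228694684034362, 3806401)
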